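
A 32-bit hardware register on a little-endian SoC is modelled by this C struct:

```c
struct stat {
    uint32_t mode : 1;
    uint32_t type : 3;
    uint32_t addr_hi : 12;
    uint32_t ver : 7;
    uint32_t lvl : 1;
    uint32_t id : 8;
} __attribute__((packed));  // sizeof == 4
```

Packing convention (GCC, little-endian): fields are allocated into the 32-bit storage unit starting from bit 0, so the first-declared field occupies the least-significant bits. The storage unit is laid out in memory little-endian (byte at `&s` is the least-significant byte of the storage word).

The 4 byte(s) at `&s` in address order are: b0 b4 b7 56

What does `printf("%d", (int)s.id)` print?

[0]=0xb0 [1]=0xb4 [2]=0xb7 [3]=0x56 (little-endian) → word 0x56b7b4b0
mode:1 @ bit 0 → (0x56b7b4b0>>0)&0x1 = 0x0
type:3 @ bit 1 → (0x56b7b4b0>>1)&0x7 = 0x0
addr_hi:12 @ bit 4 → (0x56b7b4b0>>4)&0xfff = 0xb4b
ver:7 @ bit 16 → (0x56b7b4b0>>16)&0x7f = 0x37
lvl:1 @ bit 23 → (0x56b7b4b0>>23)&0x1 = 0x1
id:8 @ bit 24 → (0x56b7b4b0>>24)&0xff = 0x56  ←

86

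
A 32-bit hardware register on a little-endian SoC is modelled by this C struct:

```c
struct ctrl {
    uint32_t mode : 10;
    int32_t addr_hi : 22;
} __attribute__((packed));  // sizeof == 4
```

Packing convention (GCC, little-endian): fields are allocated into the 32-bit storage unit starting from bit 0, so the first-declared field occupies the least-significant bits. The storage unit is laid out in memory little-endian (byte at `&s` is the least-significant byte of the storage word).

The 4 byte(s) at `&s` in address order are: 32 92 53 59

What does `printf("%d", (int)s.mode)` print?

562

[0]=0x32 [1]=0x92 [2]=0x53 [3]=0x59 (little-endian) → word 0x59539232
mode [0+:10] = (word>>0) & 0x3ff = 562  ←
addr_hi [10+:22] = (word>>10) & 0x3fffff = 1463524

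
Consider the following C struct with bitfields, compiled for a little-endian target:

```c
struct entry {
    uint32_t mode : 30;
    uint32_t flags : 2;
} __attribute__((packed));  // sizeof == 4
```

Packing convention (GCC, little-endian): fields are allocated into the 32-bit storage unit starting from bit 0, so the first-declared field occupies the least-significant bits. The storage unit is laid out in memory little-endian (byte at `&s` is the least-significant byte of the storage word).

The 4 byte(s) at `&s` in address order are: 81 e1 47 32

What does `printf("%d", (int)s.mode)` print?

[0]=0x81 [1]=0xe1 [2]=0x47 [3]=0x32 (little-endian) → word 0x3247e181
mode [0+:30] = (word>>0) & 0x3fffffff = 843571585  ←
flags [30+:2] = (word>>30) & 0x3 = 0

843571585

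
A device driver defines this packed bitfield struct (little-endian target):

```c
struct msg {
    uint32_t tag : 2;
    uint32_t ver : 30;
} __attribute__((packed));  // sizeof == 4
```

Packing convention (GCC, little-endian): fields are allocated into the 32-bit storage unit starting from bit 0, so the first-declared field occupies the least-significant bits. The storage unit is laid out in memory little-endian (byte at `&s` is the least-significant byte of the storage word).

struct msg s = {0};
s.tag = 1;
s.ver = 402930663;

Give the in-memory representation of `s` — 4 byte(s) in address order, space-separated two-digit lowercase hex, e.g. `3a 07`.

9d ef 10 60

tag (2b) val=1 bits=0x1 at bit 0: 0x00000001
ver (30b) val=402930663 bits=0x18043be7 at bit 2: 0x6010ef9d
word = 0x6010ef9d → little-endian bytes:
  [0]=0x9d  [1]=0xef  [2]=0x10  [3]=0x60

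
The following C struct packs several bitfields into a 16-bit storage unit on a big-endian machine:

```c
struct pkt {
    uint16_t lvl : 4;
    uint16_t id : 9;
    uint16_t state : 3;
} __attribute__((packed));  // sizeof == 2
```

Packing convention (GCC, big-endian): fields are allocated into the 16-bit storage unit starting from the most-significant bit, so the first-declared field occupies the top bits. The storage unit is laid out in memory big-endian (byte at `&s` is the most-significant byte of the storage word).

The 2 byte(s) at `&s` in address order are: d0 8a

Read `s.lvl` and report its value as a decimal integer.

13

[0]=0xd0 [1]=0x8a (big-endian) → word 0xd08a
lvl:4 @ bit 12 → (0xd08a>>12)&0xf = 0xd  ←
id:9 @ bit 3 → (0xd08a>>3)&0x1ff = 0x11
state:3 @ bit 0 → (0xd08a>>0)&0x7 = 0x2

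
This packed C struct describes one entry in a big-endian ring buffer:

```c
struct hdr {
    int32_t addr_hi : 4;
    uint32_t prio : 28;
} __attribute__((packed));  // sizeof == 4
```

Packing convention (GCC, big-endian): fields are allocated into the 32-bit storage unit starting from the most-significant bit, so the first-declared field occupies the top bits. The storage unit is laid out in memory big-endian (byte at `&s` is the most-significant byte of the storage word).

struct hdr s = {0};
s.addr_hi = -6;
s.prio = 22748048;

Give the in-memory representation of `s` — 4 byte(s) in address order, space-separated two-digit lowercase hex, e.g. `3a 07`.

[28+:4] addr_hi=-6 & 0xf = 0xa; word=0xa0000000
[0+:28] prio=22748048 & 0xfffffff = 0x15b1b90; word=0xa15b1b90
word = 0xa15b1b90 → big-endian bytes:
  [0]=0xa1  [1]=0x5b  [2]=0x1b  [3]=0x90

a1 5b 1b 90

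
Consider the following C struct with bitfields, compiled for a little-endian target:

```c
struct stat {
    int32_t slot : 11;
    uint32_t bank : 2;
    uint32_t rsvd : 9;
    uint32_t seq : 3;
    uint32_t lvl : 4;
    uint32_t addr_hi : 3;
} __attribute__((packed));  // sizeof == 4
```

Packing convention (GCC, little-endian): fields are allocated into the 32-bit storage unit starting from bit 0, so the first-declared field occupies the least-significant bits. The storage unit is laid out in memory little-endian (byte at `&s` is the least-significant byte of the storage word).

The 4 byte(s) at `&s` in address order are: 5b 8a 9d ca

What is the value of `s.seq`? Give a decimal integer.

2

[0]=0x5b [1]=0x8a [2]=0x9d [3]=0xca (little-endian) → word 0xca9d8a5b
slot:11 @ bit 0 → (0xca9d8a5b>>0)&0x7ff = 0x25b
bank:2 @ bit 11 → (0xca9d8a5b>>11)&0x3 = 0x1
rsvd:9 @ bit 13 → (0xca9d8a5b>>13)&0x1ff = 0xec
seq:3 @ bit 22 → (0xca9d8a5b>>22)&0x7 = 0x2  ←
lvl:4 @ bit 25 → (0xca9d8a5b>>25)&0xf = 0x5
addr_hi:3 @ bit 29 → (0xca9d8a5b>>29)&0x7 = 0x6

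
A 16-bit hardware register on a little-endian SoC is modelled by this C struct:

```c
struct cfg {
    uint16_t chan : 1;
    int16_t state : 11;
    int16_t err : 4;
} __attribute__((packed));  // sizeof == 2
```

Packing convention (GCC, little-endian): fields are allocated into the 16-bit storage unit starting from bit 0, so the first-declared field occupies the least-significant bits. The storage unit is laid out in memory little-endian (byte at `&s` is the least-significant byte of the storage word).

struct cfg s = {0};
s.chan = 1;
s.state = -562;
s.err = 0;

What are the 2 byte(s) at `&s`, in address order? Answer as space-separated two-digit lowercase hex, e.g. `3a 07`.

chan:1 = 1 → 0x1 << 0 → word 0x0001
state:11 = -562 → 0x5ce << 1 → word 0x0b9d
err:4 = 0 → 0x0 << 12 → word 0x0b9d
word = 0x0b9d → little-endian bytes:
  [0]=0x9d  [1]=0x0b

9d 0b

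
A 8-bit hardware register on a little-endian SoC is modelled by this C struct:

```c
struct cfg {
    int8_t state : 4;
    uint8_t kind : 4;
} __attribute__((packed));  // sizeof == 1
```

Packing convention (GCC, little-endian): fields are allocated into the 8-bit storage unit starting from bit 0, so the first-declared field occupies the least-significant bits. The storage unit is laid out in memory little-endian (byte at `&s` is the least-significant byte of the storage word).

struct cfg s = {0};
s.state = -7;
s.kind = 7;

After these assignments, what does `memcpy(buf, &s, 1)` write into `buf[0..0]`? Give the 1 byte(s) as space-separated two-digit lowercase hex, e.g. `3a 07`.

79

state (4b) val=-7 bits=0x9 at bit 0: 0x09
kind (4b) val=7 bits=0x7 at bit 4: 0x79
word = 0x79 → little-endian bytes:
  [0]=0x79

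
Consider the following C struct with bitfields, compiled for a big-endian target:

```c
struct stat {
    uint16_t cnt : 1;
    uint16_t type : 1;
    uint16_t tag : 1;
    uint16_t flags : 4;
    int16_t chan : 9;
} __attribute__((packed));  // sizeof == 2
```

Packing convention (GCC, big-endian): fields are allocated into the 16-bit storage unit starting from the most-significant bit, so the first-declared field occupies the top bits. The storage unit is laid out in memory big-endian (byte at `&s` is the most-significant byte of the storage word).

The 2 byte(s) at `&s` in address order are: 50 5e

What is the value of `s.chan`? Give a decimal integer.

[0]=0x50 [1]=0x5e (big-endian) → word 0x505e
cnt [15+:1] = (word>>15) & 0x1 = 0
type [14+:1] = (word>>14) & 0x1 = 1
tag [13+:1] = (word>>13) & 0x1 = 0
flags [9+:4] = (word>>9) & 0xf = 8
chan [0+:9] = (word>>0) & 0x1ff = 94  ←
chan signed 9b, MSB=0: value = 94

94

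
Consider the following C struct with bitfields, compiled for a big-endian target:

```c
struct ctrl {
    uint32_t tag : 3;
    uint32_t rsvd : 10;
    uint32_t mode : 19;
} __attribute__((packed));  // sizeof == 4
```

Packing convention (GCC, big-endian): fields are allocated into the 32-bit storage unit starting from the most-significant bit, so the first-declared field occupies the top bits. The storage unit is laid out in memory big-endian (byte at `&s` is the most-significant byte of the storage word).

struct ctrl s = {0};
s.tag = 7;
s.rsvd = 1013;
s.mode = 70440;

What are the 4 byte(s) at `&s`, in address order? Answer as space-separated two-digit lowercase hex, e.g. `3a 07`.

[29+:3] tag=7 & 0x7 = 0x7; word=0xe0000000
[19+:10] rsvd=1013 & 0x3ff = 0x3f5; word=0xffa80000
[0+:19] mode=70440 & 0x7ffff = 0x11328; word=0xffa91328
word = 0xffa91328 → big-endian bytes:
  [0]=0xff  [1]=0xa9  [2]=0x13  [3]=0x28

ff a9 13 28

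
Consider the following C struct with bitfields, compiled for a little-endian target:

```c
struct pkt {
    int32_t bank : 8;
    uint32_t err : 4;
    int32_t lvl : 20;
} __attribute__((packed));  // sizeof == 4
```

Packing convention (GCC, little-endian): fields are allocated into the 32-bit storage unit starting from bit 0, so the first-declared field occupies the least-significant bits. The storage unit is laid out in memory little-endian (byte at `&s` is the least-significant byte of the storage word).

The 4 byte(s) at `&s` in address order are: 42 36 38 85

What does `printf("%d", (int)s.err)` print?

6

[0]=0x42 [1]=0x36 [2]=0x38 [3]=0x85 (little-endian) → word 0x85383642
bank:8 @ bit 0 → (0x85383642>>0)&0xff = 0x42
err:4 @ bit 8 → (0x85383642>>8)&0xf = 0x6  ←
lvl:20 @ bit 12 → (0x85383642>>12)&0xfffff = 0x85383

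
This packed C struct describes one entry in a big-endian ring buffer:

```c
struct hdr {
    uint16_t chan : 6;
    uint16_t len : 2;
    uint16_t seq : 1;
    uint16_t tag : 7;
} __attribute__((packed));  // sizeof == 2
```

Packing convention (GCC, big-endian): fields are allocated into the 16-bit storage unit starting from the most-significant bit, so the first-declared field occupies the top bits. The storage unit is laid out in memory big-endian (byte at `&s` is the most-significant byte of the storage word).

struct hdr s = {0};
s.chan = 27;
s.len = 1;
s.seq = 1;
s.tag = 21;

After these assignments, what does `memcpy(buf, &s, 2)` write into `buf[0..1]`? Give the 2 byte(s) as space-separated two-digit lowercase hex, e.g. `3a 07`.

chan:6 = 27 → 0x1b << 10 → word 0x6c00
len:2 = 1 → 0x1 << 8 → word 0x6d00
seq:1 = 1 → 0x1 << 7 → word 0x6d80
tag:7 = 21 → 0x15 << 0 → word 0x6d95
word = 0x6d95 → big-endian bytes:
  [0]=0x6d  [1]=0x95

6d 95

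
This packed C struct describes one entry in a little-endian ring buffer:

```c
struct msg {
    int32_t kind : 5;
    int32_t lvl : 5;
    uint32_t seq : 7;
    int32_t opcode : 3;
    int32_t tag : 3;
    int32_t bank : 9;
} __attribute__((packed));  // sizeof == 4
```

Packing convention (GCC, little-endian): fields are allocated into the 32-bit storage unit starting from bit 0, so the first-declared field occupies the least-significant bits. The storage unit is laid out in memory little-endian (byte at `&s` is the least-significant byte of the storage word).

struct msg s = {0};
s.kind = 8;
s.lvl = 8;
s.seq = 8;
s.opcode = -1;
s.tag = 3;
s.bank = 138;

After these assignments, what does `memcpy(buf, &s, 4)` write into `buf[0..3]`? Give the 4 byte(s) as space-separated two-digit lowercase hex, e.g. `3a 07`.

08 21 3e 45

[0+:5] kind=8 & 0x1f = 0x8; word=0x00000008
[5+:5] lvl=8 & 0x1f = 0x8; word=0x00000108
[10+:7] seq=8 & 0x7f = 0x8; word=0x00002108
[17+:3] opcode=-1 & 0x7 = 0x7; word=0x000e2108
[20+:3] tag=3 & 0x7 = 0x3; word=0x003e2108
[23+:9] bank=138 & 0x1ff = 0x8a; word=0x453e2108
word = 0x453e2108 → little-endian bytes:
  [0]=0x08  [1]=0x21  [2]=0x3e  [3]=0x45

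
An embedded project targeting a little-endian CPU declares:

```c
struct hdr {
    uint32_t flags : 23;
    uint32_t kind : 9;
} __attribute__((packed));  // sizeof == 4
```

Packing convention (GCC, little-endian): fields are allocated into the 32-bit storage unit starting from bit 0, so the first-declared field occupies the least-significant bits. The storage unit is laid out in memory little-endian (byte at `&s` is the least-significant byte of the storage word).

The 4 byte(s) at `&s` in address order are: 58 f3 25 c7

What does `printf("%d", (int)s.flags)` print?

2487128

[0]=0x58 [1]=0xf3 [2]=0x25 [3]=0xc7 (little-endian) → word 0xc725f358
flags [0+:23] = (word>>0) & 0x7fffff = 2487128  ←
kind [23+:9] = (word>>23) & 0x1ff = 398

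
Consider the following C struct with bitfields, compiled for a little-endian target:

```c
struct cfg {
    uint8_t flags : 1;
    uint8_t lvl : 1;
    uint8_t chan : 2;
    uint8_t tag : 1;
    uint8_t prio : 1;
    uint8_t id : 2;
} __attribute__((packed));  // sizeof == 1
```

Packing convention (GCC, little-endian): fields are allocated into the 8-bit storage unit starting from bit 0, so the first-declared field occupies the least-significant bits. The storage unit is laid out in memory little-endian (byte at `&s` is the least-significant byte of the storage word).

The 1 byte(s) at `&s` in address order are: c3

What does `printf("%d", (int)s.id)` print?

[0]=0xc3 (little-endian) → word 0xc3
flags:1 @ bit 0 → (0xc3>>0)&0x1 = 0x1
lvl:1 @ bit 1 → (0xc3>>1)&0x1 = 0x1
chan:2 @ bit 2 → (0xc3>>2)&0x3 = 0x0
tag:1 @ bit 4 → (0xc3>>4)&0x1 = 0x0
prio:1 @ bit 5 → (0xc3>>5)&0x1 = 0x0
id:2 @ bit 6 → (0xc3>>6)&0x3 = 0x3  ←

3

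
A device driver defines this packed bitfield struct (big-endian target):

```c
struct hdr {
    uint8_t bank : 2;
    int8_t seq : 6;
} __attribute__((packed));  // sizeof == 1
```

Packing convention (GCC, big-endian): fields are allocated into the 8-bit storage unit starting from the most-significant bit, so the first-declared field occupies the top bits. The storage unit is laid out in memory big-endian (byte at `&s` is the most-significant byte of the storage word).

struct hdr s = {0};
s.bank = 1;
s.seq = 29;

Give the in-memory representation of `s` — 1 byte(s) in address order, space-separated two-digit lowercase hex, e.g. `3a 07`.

5d

bank:2 = 1 → 0x1 << 6 → word 0x40
seq:6 = 29 → 0x1d << 0 → word 0x5d
word = 0x5d → big-endian bytes:
  [0]=0x5d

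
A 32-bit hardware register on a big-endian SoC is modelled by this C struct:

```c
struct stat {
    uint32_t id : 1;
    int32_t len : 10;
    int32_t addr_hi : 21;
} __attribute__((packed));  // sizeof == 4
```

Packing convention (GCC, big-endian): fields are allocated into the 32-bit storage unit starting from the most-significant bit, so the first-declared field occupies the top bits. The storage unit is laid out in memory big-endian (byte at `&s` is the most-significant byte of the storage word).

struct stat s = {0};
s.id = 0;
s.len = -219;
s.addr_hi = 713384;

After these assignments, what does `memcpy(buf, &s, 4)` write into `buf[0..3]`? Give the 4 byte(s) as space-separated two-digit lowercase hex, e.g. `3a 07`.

[31+:1] id=0 & 0x1 = 0x0; word=0x00000000
[21+:10] len=-219 & 0x3ff = 0x325; word=0x64a00000
[0+:21] addr_hi=713384 & 0x1fffff = 0xae2a8; word=0x64aae2a8
word = 0x64aae2a8 → big-endian bytes:
  [0]=0x64  [1]=0xaa  [2]=0xe2  [3]=0xa8

64 aa e2 a8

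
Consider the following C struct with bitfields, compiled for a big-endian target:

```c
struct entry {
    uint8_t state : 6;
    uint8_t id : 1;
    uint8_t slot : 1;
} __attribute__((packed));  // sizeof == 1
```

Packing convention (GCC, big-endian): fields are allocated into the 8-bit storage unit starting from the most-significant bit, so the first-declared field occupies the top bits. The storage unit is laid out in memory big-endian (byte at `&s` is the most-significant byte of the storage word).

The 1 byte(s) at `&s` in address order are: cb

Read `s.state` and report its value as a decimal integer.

[0]=0xcb (big-endian) → word 0xcb
state:6 @ bit 2 → (0xcb>>2)&0x3f = 0x32  ←
id:1 @ bit 1 → (0xcb>>1)&0x1 = 0x1
slot:1 @ bit 0 → (0xcb>>0)&0x1 = 0x1

50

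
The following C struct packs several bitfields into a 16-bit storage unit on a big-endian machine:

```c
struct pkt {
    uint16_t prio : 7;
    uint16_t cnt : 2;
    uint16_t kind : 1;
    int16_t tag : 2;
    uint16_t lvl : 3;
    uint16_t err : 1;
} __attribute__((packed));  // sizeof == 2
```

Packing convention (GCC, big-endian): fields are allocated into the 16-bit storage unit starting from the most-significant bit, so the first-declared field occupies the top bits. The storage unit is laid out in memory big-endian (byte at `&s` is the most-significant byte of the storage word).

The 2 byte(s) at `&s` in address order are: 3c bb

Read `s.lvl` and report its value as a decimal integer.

[0]=0x3c [1]=0xbb (big-endian) → word 0x3cbb
prio:7 @ bit 9 → (0x3cbb>>9)&0x7f = 0x1e
cnt:2 @ bit 7 → (0x3cbb>>7)&0x3 = 0x1
kind:1 @ bit 6 → (0x3cbb>>6)&0x1 = 0x0
tag:2 @ bit 4 → (0x3cbb>>4)&0x3 = 0x3
lvl:3 @ bit 1 → (0x3cbb>>1)&0x7 = 0x5  ←
err:1 @ bit 0 → (0x3cbb>>0)&0x1 = 0x1

5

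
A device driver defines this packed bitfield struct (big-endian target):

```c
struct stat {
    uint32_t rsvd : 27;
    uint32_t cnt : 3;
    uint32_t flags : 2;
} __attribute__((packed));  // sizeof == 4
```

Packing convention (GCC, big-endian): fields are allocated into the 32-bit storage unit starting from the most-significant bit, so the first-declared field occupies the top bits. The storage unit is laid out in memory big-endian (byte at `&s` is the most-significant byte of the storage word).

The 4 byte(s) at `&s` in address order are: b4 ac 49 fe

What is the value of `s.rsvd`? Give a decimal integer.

[0]=0xb4 [1]=0xac [2]=0x49 [3]=0xfe (big-endian) → word 0xb4ac49fe
rsvd [5+:27] = (word>>5) & 0x7ffffff = 94724687  ←
cnt [2+:3] = (word>>2) & 0x7 = 7
flags [0+:2] = (word>>0) & 0x3 = 2

94724687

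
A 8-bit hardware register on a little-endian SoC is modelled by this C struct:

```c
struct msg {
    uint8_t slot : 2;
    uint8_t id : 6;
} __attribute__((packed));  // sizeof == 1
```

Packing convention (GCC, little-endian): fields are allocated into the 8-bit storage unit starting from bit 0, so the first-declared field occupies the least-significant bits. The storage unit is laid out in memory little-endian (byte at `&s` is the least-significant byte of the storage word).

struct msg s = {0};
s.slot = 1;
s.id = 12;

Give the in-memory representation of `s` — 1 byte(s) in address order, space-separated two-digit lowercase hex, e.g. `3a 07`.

31

slot:2 = 1 → 0x1 << 0 → word 0x01
id:6 = 12 → 0xc << 2 → word 0x31
word = 0x31 → little-endian bytes:
  [0]=0x31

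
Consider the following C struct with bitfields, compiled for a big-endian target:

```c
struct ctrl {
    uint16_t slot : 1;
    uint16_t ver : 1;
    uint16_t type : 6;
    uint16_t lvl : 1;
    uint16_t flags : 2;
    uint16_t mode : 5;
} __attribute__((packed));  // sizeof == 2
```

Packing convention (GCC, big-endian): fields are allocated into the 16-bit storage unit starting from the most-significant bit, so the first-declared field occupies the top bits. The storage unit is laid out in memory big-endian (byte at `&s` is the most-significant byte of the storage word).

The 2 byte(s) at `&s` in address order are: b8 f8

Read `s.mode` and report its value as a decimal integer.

24

[0]=0xb8 [1]=0xf8 (big-endian) → word 0xb8f8
slot:1 @ bit 15 → (0xb8f8>>15)&0x1 = 0x1
ver:1 @ bit 14 → (0xb8f8>>14)&0x1 = 0x0
type:6 @ bit 8 → (0xb8f8>>8)&0x3f = 0x38
lvl:1 @ bit 7 → (0xb8f8>>7)&0x1 = 0x1
flags:2 @ bit 5 → (0xb8f8>>5)&0x3 = 0x3
mode:5 @ bit 0 → (0xb8f8>>0)&0x1f = 0x18  ←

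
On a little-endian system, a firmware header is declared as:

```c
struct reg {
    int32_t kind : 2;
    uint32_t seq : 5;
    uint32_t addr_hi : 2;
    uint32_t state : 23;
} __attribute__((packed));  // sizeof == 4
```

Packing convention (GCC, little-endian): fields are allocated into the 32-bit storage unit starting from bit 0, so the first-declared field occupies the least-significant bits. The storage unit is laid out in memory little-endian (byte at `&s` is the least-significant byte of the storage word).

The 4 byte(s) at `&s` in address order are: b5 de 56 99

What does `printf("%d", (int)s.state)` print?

5024623

[0]=0xb5 [1]=0xde [2]=0x56 [3]=0x99 (little-endian) → word 0x9956deb5
kind [0+:2] = (word>>0) & 0x3 = 1
seq [2+:5] = (word>>2) & 0x1f = 13
addr_hi [7+:2] = (word>>7) & 0x3 = 1
state [9+:23] = (word>>9) & 0x7fffff = 5024623  ←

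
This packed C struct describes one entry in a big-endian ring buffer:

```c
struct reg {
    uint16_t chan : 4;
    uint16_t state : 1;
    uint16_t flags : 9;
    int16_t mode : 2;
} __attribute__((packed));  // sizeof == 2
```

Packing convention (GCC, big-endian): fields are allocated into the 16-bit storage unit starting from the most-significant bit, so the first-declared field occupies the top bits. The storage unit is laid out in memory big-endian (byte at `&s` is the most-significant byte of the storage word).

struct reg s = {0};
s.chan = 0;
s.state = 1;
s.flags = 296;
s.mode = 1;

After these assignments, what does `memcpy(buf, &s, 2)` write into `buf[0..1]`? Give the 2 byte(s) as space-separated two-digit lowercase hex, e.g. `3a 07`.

0c a1

[12+:4] chan=0 & 0xf = 0x0; word=0x0000
[11+:1] state=1 & 0x1 = 0x1; word=0x0800
[2+:9] flags=296 & 0x1ff = 0x128; word=0x0ca0
[0+:2] mode=1 & 0x3 = 0x1; word=0x0ca1
word = 0x0ca1 → big-endian bytes:
  [0]=0x0c  [1]=0xa1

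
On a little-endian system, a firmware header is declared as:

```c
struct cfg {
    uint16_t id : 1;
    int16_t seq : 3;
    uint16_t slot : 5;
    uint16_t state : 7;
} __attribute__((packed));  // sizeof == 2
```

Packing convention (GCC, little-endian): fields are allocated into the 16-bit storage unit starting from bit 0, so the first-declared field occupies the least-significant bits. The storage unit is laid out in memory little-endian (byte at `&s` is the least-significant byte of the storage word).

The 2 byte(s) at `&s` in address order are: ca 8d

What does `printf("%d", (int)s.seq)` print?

-3

[0]=0xca [1]=0x8d (little-endian) → word 0x8dca
id [0+:1] = (word>>0) & 0x1 = 0
seq [1+:3] = (word>>1) & 0x7 = 5  ←
slot [4+:5] = (word>>4) & 0x1f = 28
state [9+:7] = (word>>9) & 0x7f = 70
seq signed 3b, MSB=1: 5 - 8 = -3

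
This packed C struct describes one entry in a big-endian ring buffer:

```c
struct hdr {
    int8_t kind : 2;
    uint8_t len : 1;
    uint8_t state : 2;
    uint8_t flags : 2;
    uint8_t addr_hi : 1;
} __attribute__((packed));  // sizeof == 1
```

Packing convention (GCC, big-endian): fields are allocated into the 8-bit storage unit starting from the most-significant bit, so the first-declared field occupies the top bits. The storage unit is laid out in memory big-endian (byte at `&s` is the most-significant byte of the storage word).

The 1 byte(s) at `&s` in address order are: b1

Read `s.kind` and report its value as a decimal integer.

-2

[0]=0xb1 (big-endian) → word 0xb1
kind [6+:2] = (word>>6) & 0x3 = 2  ←
len [5+:1] = (word>>5) & 0x1 = 1
state [3+:2] = (word>>3) & 0x3 = 2
flags [1+:2] = (word>>1) & 0x3 = 0
addr_hi [0+:1] = (word>>0) & 0x1 = 1
kind signed 2b, MSB=1: 2 - 4 = -2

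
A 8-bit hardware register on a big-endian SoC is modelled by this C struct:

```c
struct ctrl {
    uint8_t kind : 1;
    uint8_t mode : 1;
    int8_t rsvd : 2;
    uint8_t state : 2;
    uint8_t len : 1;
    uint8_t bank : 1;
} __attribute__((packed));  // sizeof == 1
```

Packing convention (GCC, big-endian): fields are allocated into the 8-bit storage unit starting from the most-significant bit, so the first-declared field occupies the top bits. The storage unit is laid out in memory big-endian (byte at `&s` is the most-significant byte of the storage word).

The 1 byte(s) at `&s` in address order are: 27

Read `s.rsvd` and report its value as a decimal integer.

[0]=0x27 (big-endian) → word 0x27
kind:1 @ bit 7 → (0x27>>7)&0x1 = 0x0
mode:1 @ bit 6 → (0x27>>6)&0x1 = 0x0
rsvd:2 @ bit 4 → (0x27>>4)&0x3 = 0x2  ←
state:2 @ bit 2 → (0x27>>2)&0x3 = 0x1
len:1 @ bit 1 → (0x27>>1)&0x1 = 0x1
bank:1 @ bit 0 → (0x27>>0)&0x1 = 0x1
rsvd signed 2b, MSB=1: 2 - 4 = -2

-2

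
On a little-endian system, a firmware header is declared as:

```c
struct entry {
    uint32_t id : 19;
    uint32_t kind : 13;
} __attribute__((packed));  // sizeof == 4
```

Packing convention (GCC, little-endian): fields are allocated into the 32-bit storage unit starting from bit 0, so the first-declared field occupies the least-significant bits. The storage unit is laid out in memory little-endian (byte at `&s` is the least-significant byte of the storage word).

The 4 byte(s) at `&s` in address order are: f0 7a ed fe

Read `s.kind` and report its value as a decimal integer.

[0]=0xf0 [1]=0x7a [2]=0xed [3]=0xfe (little-endian) → word 0xfeed7af0
id:19 @ bit 0 → (0xfeed7af0>>0)&0x7ffff = 0x57af0
kind:13 @ bit 19 → (0xfeed7af0>>19)&0x1fff = 0x1fdd  ←

8157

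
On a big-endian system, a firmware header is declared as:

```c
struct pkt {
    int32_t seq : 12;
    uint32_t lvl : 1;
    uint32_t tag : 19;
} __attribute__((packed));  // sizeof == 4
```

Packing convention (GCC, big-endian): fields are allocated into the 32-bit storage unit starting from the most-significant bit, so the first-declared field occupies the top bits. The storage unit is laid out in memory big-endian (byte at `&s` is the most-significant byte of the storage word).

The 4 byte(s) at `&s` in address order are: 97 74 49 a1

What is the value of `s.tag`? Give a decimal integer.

280993

[0]=0x97 [1]=0x74 [2]=0x49 [3]=0xa1 (big-endian) → word 0x977449a1
seq [20+:12] = (word>>20) & 0xfff = 2423
lvl [19+:1] = (word>>19) & 0x1 = 0
tag [0+:19] = (word>>0) & 0x7ffff = 280993  ←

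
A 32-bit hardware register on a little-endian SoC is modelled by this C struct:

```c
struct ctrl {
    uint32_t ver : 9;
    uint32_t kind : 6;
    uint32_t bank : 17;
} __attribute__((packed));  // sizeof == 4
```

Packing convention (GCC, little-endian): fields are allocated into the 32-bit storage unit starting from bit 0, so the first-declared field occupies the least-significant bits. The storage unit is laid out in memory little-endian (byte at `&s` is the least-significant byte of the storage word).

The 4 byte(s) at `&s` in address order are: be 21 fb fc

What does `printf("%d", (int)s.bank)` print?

[0]=0xbe [1]=0x21 [2]=0xfb [3]=0xfc (little-endian) → word 0xfcfb21be
ver [0+:9] = (word>>0) & 0x1ff = 446
kind [9+:6] = (word>>9) & 0x3f = 16
bank [15+:17] = (word>>15) & 0x1ffff = 129526  ←

129526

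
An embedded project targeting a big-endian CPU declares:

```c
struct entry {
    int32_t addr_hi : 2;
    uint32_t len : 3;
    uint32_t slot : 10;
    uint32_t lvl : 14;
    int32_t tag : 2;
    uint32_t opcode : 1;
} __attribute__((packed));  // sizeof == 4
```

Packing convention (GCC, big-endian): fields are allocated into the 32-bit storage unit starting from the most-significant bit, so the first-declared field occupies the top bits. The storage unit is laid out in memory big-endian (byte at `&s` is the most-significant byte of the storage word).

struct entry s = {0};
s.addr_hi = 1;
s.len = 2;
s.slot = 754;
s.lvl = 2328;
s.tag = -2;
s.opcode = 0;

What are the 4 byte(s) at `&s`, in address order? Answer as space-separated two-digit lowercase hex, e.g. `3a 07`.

addr_hi (2b) val=1 bits=0x1 at bit 30: 0x40000000
len (3b) val=2 bits=0x2 at bit 27: 0x50000000
slot (10b) val=754 bits=0x2f2 at bit 17: 0x55e40000
lvl (14b) val=2328 bits=0x918 at bit 3: 0x55e448c0
tag (2b) val=-2 bits=0x2 at bit 1: 0x55e448c4
opcode (1b) val=0 bits=0x0 at bit 0: 0x55e448c4
word = 0x55e448c4 → big-endian bytes:
  [0]=0x55  [1]=0xe4  [2]=0x48  [3]=0xc4

55 e4 48 c4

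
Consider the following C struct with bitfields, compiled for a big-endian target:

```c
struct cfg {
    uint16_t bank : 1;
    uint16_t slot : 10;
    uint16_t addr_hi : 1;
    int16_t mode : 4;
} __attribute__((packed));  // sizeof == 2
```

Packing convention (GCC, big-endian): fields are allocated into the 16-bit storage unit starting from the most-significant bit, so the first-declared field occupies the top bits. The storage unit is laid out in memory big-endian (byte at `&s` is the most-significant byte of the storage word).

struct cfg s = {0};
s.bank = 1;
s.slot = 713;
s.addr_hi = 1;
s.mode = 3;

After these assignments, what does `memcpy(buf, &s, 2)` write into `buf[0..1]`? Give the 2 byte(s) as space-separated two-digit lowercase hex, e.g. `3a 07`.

d9 33

[15+:1] bank=1 & 0x1 = 0x1; word=0x8000
[5+:10] slot=713 & 0x3ff = 0x2c9; word=0xd920
[4+:1] addr_hi=1 & 0x1 = 0x1; word=0xd930
[0+:4] mode=3 & 0xf = 0x3; word=0xd933
word = 0xd933 → big-endian bytes:
  [0]=0xd9  [1]=0x33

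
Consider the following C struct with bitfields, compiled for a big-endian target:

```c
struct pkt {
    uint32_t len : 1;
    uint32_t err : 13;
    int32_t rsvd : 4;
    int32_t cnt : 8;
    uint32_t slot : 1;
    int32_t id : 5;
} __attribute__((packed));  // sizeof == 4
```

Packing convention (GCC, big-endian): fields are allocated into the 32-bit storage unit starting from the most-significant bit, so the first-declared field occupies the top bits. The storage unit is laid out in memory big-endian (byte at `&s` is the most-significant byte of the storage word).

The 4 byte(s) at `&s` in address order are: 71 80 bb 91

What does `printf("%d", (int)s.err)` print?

[0]=0x71 [1]=0x80 [2]=0xbb [3]=0x91 (big-endian) → word 0x7180bb91
len:1 @ bit 31 → (0x7180bb91>>31)&0x1 = 0x0
err:13 @ bit 18 → (0x7180bb91>>18)&0x1fff = 0x1c60  ←
rsvd:4 @ bit 14 → (0x7180bb91>>14)&0xf = 0x2
cnt:8 @ bit 6 → (0x7180bb91>>6)&0xff = 0xee
slot:1 @ bit 5 → (0x7180bb91>>5)&0x1 = 0x0
id:5 @ bit 0 → (0x7180bb91>>0)&0x1f = 0x11

7264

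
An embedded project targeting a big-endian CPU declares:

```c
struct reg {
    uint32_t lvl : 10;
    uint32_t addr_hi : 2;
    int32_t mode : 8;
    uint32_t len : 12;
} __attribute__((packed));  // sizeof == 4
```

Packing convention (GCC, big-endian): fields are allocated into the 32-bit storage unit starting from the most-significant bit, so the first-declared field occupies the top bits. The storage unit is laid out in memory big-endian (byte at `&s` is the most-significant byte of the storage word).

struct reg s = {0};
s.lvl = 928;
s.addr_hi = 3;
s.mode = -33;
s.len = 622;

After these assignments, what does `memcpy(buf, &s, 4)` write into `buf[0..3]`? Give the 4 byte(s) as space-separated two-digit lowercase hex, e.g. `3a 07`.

lvl (10b) val=928 bits=0x3a0 at bit 22: 0xe8000000
addr_hi (2b) val=3 bits=0x3 at bit 20: 0xe8300000
mode (8b) val=-33 bits=0xdf at bit 12: 0xe83df000
len (12b) val=622 bits=0x26e at bit 0: 0xe83df26e
word = 0xe83df26e → big-endian bytes:
  [0]=0xe8  [1]=0x3d  [2]=0xf2  [3]=0x6e

e8 3d f2 6e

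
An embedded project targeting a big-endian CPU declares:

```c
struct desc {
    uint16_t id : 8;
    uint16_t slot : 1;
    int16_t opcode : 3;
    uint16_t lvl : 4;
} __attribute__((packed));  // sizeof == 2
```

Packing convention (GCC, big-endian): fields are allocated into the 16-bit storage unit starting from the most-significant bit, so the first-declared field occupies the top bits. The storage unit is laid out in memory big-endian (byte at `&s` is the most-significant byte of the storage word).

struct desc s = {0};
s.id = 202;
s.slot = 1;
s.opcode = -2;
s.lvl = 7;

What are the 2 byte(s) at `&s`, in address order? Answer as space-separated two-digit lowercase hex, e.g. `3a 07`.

ca e7

id:8 = 202 → 0xca << 8 → word 0xca00
slot:1 = 1 → 0x1 << 7 → word 0xca80
opcode:3 = -2 → 0x6 << 4 → word 0xcae0
lvl:4 = 7 → 0x7 << 0 → word 0xcae7
word = 0xcae7 → big-endian bytes:
  [0]=0xca  [1]=0xe7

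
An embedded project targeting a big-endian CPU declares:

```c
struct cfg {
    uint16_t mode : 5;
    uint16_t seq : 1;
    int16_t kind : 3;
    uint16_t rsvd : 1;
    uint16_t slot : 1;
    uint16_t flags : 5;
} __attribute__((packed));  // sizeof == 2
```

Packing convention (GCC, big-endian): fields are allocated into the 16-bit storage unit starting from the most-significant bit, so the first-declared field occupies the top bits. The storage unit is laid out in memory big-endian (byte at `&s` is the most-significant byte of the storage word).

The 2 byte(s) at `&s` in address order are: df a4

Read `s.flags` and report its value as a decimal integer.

4

[0]=0xdf [1]=0xa4 (big-endian) → word 0xdfa4
mode [11+:5] = (word>>11) & 0x1f = 27
seq [10+:1] = (word>>10) & 0x1 = 1
kind [7+:3] = (word>>7) & 0x7 = 7
rsvd [6+:1] = (word>>6) & 0x1 = 0
slot [5+:1] = (word>>5) & 0x1 = 1
flags [0+:5] = (word>>0) & 0x1f = 4  ←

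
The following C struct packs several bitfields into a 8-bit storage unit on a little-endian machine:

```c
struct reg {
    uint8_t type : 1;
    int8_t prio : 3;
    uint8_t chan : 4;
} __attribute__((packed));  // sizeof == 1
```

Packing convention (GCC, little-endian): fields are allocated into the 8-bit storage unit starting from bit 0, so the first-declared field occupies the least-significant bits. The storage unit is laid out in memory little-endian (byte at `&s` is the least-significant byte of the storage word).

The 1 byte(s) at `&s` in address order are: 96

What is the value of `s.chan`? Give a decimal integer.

[0]=0x96 (little-endian) → word 0x96
type [0+:1] = (word>>0) & 0x1 = 0
prio [1+:3] = (word>>1) & 0x7 = 3
chan [4+:4] = (word>>4) & 0xf = 9  ←

9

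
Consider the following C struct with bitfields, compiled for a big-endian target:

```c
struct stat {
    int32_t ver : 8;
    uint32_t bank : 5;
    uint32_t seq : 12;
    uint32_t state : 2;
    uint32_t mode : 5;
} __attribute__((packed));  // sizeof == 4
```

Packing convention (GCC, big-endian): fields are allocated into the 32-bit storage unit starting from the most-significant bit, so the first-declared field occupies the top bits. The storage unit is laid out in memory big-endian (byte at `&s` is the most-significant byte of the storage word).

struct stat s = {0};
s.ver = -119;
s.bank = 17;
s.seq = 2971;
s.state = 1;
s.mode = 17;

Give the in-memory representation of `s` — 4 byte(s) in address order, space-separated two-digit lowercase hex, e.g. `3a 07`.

[24+:8] ver=-119 & 0xff = 0x89; word=0x89000000
[19+:5] bank=17 & 0x1f = 0x11; word=0x89880000
[7+:12] seq=2971 & 0xfff = 0xb9b; word=0x898dcd80
[5+:2] state=1 & 0x3 = 0x1; word=0x898dcda0
[0+:5] mode=17 & 0x1f = 0x11; word=0x898dcdb1
word = 0x898dcdb1 → big-endian bytes:
  [0]=0x89  [1]=0x8d  [2]=0xcd  [3]=0xb1

89 8d cd b1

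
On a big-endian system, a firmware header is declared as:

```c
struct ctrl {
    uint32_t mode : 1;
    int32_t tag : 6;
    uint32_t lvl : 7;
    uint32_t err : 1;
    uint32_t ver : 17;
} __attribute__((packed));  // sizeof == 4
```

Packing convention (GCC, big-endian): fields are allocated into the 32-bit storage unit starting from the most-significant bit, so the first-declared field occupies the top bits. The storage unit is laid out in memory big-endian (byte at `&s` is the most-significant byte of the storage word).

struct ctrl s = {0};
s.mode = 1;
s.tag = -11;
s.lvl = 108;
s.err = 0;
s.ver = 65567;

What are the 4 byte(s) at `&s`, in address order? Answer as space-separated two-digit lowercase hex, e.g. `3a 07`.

mode (1b) val=1 bits=0x1 at bit 31: 0x80000000
tag (6b) val=-11 bits=0x35 at bit 25: 0xea000000
lvl (7b) val=108 bits=0x6c at bit 18: 0xebb00000
err (1b) val=0 bits=0x0 at bit 17: 0xebb00000
ver (17b) val=65567 bits=0x1001f at bit 0: 0xebb1001f
word = 0xebb1001f → big-endian bytes:
  [0]=0xeb  [1]=0xb1  [2]=0x00  [3]=0x1f

eb b1 00 1f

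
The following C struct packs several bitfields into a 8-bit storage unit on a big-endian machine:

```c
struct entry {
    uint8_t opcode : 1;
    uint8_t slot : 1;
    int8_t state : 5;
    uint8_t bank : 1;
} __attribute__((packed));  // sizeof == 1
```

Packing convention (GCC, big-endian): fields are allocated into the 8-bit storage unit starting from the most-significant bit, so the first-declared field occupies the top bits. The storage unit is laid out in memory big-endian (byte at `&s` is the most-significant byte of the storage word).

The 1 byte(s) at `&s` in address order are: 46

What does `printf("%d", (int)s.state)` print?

3

[0]=0x46 (big-endian) → word 0x46
opcode [7+:1] = (word>>7) & 0x1 = 0
slot [6+:1] = (word>>6) & 0x1 = 1
state [1+:5] = (word>>1) & 0x1f = 3  ←
bank [0+:1] = (word>>0) & 0x1 = 0
state signed 5b, MSB=0: value = 3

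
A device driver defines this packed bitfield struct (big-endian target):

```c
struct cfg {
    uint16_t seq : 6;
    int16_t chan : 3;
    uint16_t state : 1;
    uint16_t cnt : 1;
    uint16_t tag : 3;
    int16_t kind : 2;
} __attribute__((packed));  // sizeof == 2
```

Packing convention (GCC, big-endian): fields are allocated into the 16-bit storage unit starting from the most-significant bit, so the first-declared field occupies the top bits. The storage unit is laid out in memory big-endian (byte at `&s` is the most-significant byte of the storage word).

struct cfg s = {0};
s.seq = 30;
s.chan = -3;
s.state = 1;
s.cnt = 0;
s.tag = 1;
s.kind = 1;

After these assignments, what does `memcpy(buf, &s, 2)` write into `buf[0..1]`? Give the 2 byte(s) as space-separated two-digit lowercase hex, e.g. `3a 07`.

[10+:6] seq=30 & 0x3f = 0x1e; word=0x7800
[7+:3] chan=-3 & 0x7 = 0x5; word=0x7a80
[6+:1] state=1 & 0x1 = 0x1; word=0x7ac0
[5+:1] cnt=0 & 0x1 = 0x0; word=0x7ac0
[2+:3] tag=1 & 0x7 = 0x1; word=0x7ac4
[0+:2] kind=1 & 0x3 = 0x1; word=0x7ac5
word = 0x7ac5 → big-endian bytes:
  [0]=0x7a  [1]=0xc5

7a c5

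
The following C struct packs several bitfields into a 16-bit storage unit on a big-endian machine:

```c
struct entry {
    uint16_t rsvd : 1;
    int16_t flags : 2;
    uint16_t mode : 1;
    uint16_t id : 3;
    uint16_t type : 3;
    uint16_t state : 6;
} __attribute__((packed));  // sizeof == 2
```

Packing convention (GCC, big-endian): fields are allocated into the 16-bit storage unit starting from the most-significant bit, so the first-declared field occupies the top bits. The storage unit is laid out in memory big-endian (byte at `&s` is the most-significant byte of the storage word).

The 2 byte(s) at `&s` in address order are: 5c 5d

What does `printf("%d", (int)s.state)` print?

29

[0]=0x5c [1]=0x5d (big-endian) → word 0x5c5d
rsvd:1 @ bit 15 → (0x5c5d>>15)&0x1 = 0x0
flags:2 @ bit 13 → (0x5c5d>>13)&0x3 = 0x2
mode:1 @ bit 12 → (0x5c5d>>12)&0x1 = 0x1
id:3 @ bit 9 → (0x5c5d>>9)&0x7 = 0x6
type:3 @ bit 6 → (0x5c5d>>6)&0x7 = 0x1
state:6 @ bit 0 → (0x5c5d>>0)&0x3f = 0x1d  ←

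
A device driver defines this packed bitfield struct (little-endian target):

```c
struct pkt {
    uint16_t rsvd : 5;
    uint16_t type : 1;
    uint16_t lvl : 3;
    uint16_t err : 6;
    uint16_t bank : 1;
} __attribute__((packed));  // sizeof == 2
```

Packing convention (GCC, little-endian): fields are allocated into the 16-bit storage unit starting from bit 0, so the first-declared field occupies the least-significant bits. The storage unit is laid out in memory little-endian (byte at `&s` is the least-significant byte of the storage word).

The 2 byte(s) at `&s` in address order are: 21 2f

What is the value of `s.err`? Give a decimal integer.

23

[0]=0x21 [1]=0x2f (little-endian) → word 0x2f21
rsvd:5 @ bit 0 → (0x2f21>>0)&0x1f = 0x1
type:1 @ bit 5 → (0x2f21>>5)&0x1 = 0x1
lvl:3 @ bit 6 → (0x2f21>>6)&0x7 = 0x4
err:6 @ bit 9 → (0x2f21>>9)&0x3f = 0x17  ←
bank:1 @ bit 15 → (0x2f21>>15)&0x1 = 0x0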